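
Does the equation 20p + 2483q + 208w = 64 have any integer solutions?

yes

gcd(2483, 20) = 1  (2483 = 124*20 + 3, 20 = 6*3 + 2, 3 = 1*2 + 1, 2 = 2*1).
gcd(1, 208) = 1.
1 divides 64, so integer solutions exist.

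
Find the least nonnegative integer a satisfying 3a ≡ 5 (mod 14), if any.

gcd(14, 3) = 1  (14 = 4·3 + 2, 3 = 1·2 + 1, 2 = 2·1).
1 divides 5, so solutions exist.
Back-substituting, 3·(5) + 14·(-1) = 1.
So 3·(5) ≡ 1 (mod 14); multiply by 5: a ≡ 25 (mod 14).
Smallest nonnegative: a = 25 mod 14 = 11.

11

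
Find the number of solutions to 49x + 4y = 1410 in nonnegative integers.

7

gcd(49, 4):
  49 = 12×4 + 1
  4 = 4×1
so gcd(49, 4) = 1.
Back-substitute for Bézout coefficients:
  1 = 49 - 12×4
  ... = 49×(1) + 4×(-12)
Scale by 1410: one solution is (1410, -16920). Reduce x mod 4: (2, 328).
General: x = 2 + 4t, y = 328 - 49t.
x ≥ 0 ⇒ t ≥ 0; y ≥ 0 ⇒ t ≤ 6. So t ∈ [0, 6]: 7 solutions.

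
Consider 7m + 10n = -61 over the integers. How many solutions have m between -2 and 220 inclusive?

22

gcd(10, 7) = 1  (10 = 1×7 + 3, 7 = 2×3 + 1, 3 = 3×1).
Back-substituting, 7×(3) + 10×(-2) = 1.
Scale by -61: particular solution (-183, 122); reduce m mod 10: (7, -11).
General solution: m = 7 + 10t, n = -11 - 7t for integer t.
-2 ≤ 7 + 10t ≤ 220 gives t ∈ [0, 21], which is 22 values.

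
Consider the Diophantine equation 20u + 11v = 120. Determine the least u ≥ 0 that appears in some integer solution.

6

gcd(20, 11):
  20 = 1·11 + 9
  11 = 1·9 + 2
  9 = 4·2 + 1
  2 = 2·1
so gcd(20, 11) = 1.
1 divides 120, so solutions exist.
Back-substitute for Bézout coefficients:
  1 = 9 - 4·2
  ... = 20·(5) + 11·(-9)
Scale by 120/1 = 120: (u₀, v₀) = (600, -1080).
General solution: u = 600 + 11t, v = -1080 - 20t for integer t.
u ≥ 0: smallest is 600 mod 11 = 6 (at t = -54), with v = 0.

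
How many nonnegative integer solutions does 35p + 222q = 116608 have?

15

gcd(222, 35) = 1  (222 = 6×35 + 12, 35 = 2×12 + 11, 12 = 1×11 + 1, 11 = 11×1).
Back-substituting, 35×(-19) + 222×(3) = 1.
Scale by 116608: one solution is (-2215552, 349824). Reduce p mod 222: (8, 524).
General: p = 8 + 222t, q = 524 - 35t.
p ≥ 0 ⇒ t ≥ 0; q ≥ 0 ⇒ t ≤ 14. So t ∈ [0, 14]: 15 solutions.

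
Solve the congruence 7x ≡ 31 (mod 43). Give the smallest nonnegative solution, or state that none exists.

29

gcd(43, 7) = 1.
1 divides 31, so solutions exist.
By Bézout, 7*(-6) + 43*(1) = 1.
So 7*(-6) ≡ 1 (mod 43); multiply by 31: x ≡ -186 (mod 43).
Smallest nonnegative: x = -186 mod 43 = 29.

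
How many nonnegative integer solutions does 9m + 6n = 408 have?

gcd(9, 6):
  9 = 1·6 + 3
  6 = 2·3
so gcd(9, 6) = 3.
Back-substitute for Bézout coefficients:
  3 = 9 - 1·6
  ... = 9·(1) + 6·(-1)
Scale by 136: one solution is (136, -136). Reduce m mod 2: (0, 68).
General: m = 0 + 2t, n = 68 - 3t.
m ≥ 0 ⇒ t ≥ 0; n ≥ 0 ⇒ t ≤ 22. So t ∈ [0, 22]: 23 solutions.

23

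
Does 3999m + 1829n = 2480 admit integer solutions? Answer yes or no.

yes

gcd(3999, 1829) = 31  (3999 = 2×1829 + 341, 1829 = 5×341 + 124, 341 = 2×124 + 93, 124 = 1×93 + 31, 93 = 3×31).
31 divides 2480, so integer solutions exist.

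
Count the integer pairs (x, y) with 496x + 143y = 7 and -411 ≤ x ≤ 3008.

24

gcd(496, 143) = 1  (496 = 3×143 + 67, 143 = 2×67 + 9, 67 = 7×9 + 4, 9 = 2×4 + 1, 4 = 4×1).
Back-substituting, 496×(-32) + 143×(111) = 1.
Scale by 7: particular solution (-224, 777); reduce x mod 143: (62, -215).
General solution: x = 62 + 143t, y = -215 - 496t for integer t.
-411 ≤ 62 + 143t ≤ 3008 gives t ∈ [-3, 20], which is 24 values.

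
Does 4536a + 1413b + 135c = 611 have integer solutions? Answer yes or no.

no

gcd(4536, 1413) = 9  (4536 = 3*1413 + 297, 1413 = 4*297 + 225, 297 = 1*225 + 72, 225 = 3*72 + 9, 72 = 8*9).
gcd(9, 135) = 9.
9 does not divide 611 (remainder 8), so no integer solutions.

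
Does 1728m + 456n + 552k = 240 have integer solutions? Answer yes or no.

gcd(1728, 456) = 24  (1728 = 3·456 + 360, 456 = 1·360 + 96, 360 = 3·96 + 72, 96 = 1·72 + 24, 72 = 3·24).
gcd(24, 552) = 24.
24 divides 240, so integer solutions exist.

yes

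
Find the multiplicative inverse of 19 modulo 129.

gcd(129, 19) = 1  (129 = 6·19 + 15, 19 = 1·15 + 4, 15 = 3·4 + 3, 4 = 1·3 + 1, 3 = 3·1).
Back-substituting, 19·(34) + 129·(-5) = 1.
So 19·34 ≡ 1 (mod 129), and 34 mod 129 = 34.

34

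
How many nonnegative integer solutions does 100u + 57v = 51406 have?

9

gcd(100, 57) = 1.
By Bézout, 100×(4) + 57×(-7) = 1.
One solution: (25, 858).
General: u = 25 + 57t, v = 858 - 100t.
u ≥ 0 ⇒ t ≥ 0; v ≥ 0 ⇒ t ≤ 8. So t ∈ [0, 8]: 9 solutions.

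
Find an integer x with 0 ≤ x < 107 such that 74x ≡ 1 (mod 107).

gcd(107, 74) = 1.
By Bézout, 74×(-13) + 107×(9) = 1.
So 74×-13 ≡ 1 (mod 107), and -13 mod 107 = 94.

94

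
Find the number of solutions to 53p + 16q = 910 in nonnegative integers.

1

gcd(53, 16) = 1.
By Bézout, 53·(-3) + 16·(10) = 1.
One solution: (6, 37).
General: p = 6 + 16t, q = 37 - 53t.
p ≥ 0 ⇒ t ≥ 0; q ≥ 0 ⇒ t ≤ 0. So t ∈ [0, 0]: 1 solution.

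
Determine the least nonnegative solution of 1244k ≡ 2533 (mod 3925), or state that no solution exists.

2157

gcd(3925, 1244) = 1  (3925 = 3×1244 + 193, 1244 = 6×193 + 86, 193 = 2×86 + 21, 86 = 4×21 + 2, 21 = 10×2 + 1, 2 = 2×1).
1 divides 2533, so solutions exist.
Back-substituting, 1244×(-1871) + 3925×(593) = 1.
So 1244×(-1871) ≡ 1 (mod 3925); multiply by 2533: k ≡ -4739243 (mod 3925).
Smallest nonnegative: k = -4739243 mod 3925 = 2157.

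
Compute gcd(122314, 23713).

gcd(122314, 23713):
  122314 = 5·23713 + 3749
  23713 = 6·3749 + 1219
  3749 = 3·1219 + 92
  1219 = 13·92 + 23
  92 = 4·23
so gcd(122314, 23713) = 23.

23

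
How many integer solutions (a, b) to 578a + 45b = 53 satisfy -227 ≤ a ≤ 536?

gcd(578, 45):
  578 = 12*45 + 38
  45 = 1*38 + 7
  38 = 5*7 + 3
  7 = 2*3 + 1
  3 = 3*1
so gcd(578, 45) = 1.
Back-substitute for Bézout coefficients:
  1 = 7 - 2*3
  ... = 578*(-13) + 45*(167)
Scale by 53: particular solution (-689, 8851); reduce a mod 45: (31, -397).
General solution: a = 31 + 45t, b = -397 - 578t for integer t.
-227 ≤ 31 + 45t ≤ 536 gives t ∈ [-5, 11], which is 17 values.

17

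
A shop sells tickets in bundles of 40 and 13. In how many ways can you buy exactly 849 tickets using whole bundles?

2

Need nonnegative integers with 40j + 13k = 849.
gcd(40, 13) = 1, and 40·(1) + 13·(-3) = 1.
So (j₀, k₀) = (849, -2547); general j = 849 + 13t, k = -2547 - 40t.
j ≥ 0 ⇒ t ≥ -65; k ≥ 0 ⇒ t ≤ -64. That's 2 values of t.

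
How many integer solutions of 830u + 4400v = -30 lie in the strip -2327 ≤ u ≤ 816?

gcd(4400, 830):
  4400 = 5·830 + 250
  830 = 3·250 + 80
  250 = 3·80 + 10
  80 = 8·10
so gcd(4400, 830) = 10.
Back-substitute for Bézout coefficients:
  10 = 250 - 3·80
  ... = 830·(-53) + 4400·(10)
Scale by -3: particular solution (159, -30); reduce u mod 440: (159, -30).
General solution: u = 159 + 440t, v = -30 - 83t for integer t.
-2327 ≤ 159 + 440t ≤ 816 gives t ∈ [-5, 1], which is 7 values.

7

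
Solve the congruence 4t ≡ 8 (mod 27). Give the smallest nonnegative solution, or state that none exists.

gcd(27, 4) = 1.
1 divides 8, so solutions exist.
By Bézout, 4*(7) + 27*(-1) = 1.
So 4*(7) ≡ 1 (mod 27); multiply by 8: t ≡ 56 (mod 27).
Smallest nonnegative: t = 56 mod 27 = 2.

2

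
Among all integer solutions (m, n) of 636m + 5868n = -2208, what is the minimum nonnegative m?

301

gcd(5868, 636):
  5868 = 9*636 + 144
  636 = 4*144 + 60
  144 = 2*60 + 24
  60 = 2*24 + 12
  24 = 2*12
so gcd(5868, 636) = 12.
12 divides -2208, so solutions exist.
Back-substitute for Bézout coefficients:
  12 = 60 - 2*24
  ... = 636*(203) + 5868*(-22)
Scale by -2208/12 = -184: (m₀, n₀) = (-37352, 4048).
General solution: m = -37352 + 489t, n = 4048 - 53t for integer t.
m ≥ 0: smallest is -37352 mod 489 = 301 (at t = 77), with n = -33.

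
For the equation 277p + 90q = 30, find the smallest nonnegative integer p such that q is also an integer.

30

gcd(277, 90):
  277 = 3×90 + 7
  90 = 12×7 + 6
  7 = 1×6 + 1
  6 = 6×1
so gcd(277, 90) = 1.
1 divides 30, so solutions exist.
Back-substitute for Bézout coefficients:
  1 = 7 - 1×6
  ... = 277×(13) + 90×(-40)
Scale by 30/1 = 30: (p₀, q₀) = (390, -1200).
General solution: p = 390 + 90t, q = -1200 - 277t for integer t.
p ≥ 0: smallest is 390 mod 90 = 30 (at t = -4), with q = -92.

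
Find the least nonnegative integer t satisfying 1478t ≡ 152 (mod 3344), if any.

gcd(3344, 1478) = 2.
2 divides 152, so solutions exist.
By Bézout, 1478*(-181) + 3344*(80) = 2.
So 1478*(-181) ≡ 2 (mod 3344); multiply by 76: t ≡ -13756 (mod 1672).
Smallest nonnegative: t = -13756 mod 1672 = 1292.

1292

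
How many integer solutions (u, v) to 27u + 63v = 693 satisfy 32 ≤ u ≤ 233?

29

gcd(63, 27):
  63 = 2×27 + 9
  27 = 3×9
so gcd(63, 27) = 9.
Back-substitute for Bézout coefficients:
  9 = 63 - 2×27
  ... = 27×(-2) + 63×(1)
Scale by 77: particular solution (-154, 77); reduce u mod 7: (0, 11).
General solution: u = 0 + 7t, v = 11 - 3t for integer t.
32 ≤ 0 + 7t ≤ 233 gives t ∈ [5, 33], which is 29 values.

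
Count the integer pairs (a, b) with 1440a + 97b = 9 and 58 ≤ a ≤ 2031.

gcd(1440, 97) = 1  (1440 = 14·97 + 82, 97 = 1·82 + 15, 82 = 5·15 + 7, 15 = 2·7 + 1, 7 = 7·1).
Back-substituting, 1440·(-13) + 97·(193) = 1.
Scale by 9: particular solution (-117, 1737); reduce a mod 97: (77, -1143).
General solution: a = 77 + 97t, b = -1143 - 1440t for integer t.
58 ≤ 77 + 97t ≤ 2031 gives t ∈ [0, 20], which is 21 values.

21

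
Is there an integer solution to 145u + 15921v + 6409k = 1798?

gcd(15921, 145):
  15921 = 109·145 + 116
  145 = 1·116 + 29
  116 = 4·29
so gcd(15921, 145) = 29.
gcd(29, 6409) = 29.
29 divides 1798, so integer solutions exist.

yes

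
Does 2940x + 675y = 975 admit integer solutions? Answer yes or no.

yes

gcd(2940, 675) = 15  (2940 = 4*675 + 240, 675 = 2*240 + 195, 240 = 1*195 + 45, 195 = 4*45 + 15, 45 = 3*15).
15 divides 975, so integer solutions exist.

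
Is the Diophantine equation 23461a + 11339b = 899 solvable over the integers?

yes

gcd(23461, 11339) = 29.
29 divides 899, so integer solutions exist.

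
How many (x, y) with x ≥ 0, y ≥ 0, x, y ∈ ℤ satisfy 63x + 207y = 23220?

16

gcd(207, 63):
  207 = 3*63 + 18
  63 = 3*18 + 9
  18 = 2*9
so gcd(207, 63) = 9.
Back-substitute for Bézout coefficients:
  9 = 63 - 3*18
  ... = 63*(10) + 207*(-3)
Scale by 2580: one solution is (25800, -7740). Reduce x mod 23: (17, 107).
General: x = 17 + 23t, y = 107 - 7t.
x ≥ 0 ⇒ t ≥ 0; y ≥ 0 ⇒ t ≤ 15. So t ∈ [0, 15]: 16 solutions.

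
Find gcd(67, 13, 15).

gcd(67, 13):
  67 = 5·13 + 2
  13 = 6·2 + 1
  2 = 2·1
so gcd(67, 13) = 1.
gcd(1, 15) = 1.

1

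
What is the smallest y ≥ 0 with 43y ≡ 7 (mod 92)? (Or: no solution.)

gcd(92, 43):
  92 = 2*43 + 6
  43 = 7*6 + 1
  6 = 6*1
so gcd(92, 43) = 1.
1 divides 7, so solutions exist.
Back-substitute for Bézout coefficients:
  1 = 43 - 7*6
  ... = 43*(15) + 92*(-7)
So 43*(15) ≡ 1 (mod 92); multiply by 7: y ≡ 105 (mod 92).
Smallest nonnegative: y = 105 mod 92 = 13.

13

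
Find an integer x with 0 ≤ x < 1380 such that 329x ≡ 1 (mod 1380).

gcd(1380, 329):
  1380 = 4*329 + 64
  329 = 5*64 + 9
  64 = 7*9 + 1
  9 = 9*1
so gcd(1380, 329) = 1.
Back-substitute for Bézout coefficients:
  1 = 64 - 7*9
  ... = 329*(-151) + 1380*(36)
So 329*-151 ≡ 1 (mod 1380), and -151 mod 1380 = 1229.

1229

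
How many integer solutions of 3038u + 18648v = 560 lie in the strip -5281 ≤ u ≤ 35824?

31

gcd(18648, 3038) = 14  (18648 = 6·3038 + 420, 3038 = 7·420 + 98, 420 = 4·98 + 28, 98 = 3·28 + 14, 28 = 2·14).
Back-substituting, 3038·(577) + 18648·(-94) = 14.
Scale by 40: particular solution (23080, -3760); reduce u mod 1332: (436, -71).
General solution: u = 436 + 1332t, v = -71 - 217t for integer t.
-5281 ≤ 436 + 1332t ≤ 35824 gives t ∈ [-4, 26], which is 31 values.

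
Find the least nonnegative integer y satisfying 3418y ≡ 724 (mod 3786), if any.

1747

gcd(3786, 3418) = 2.
2 divides 724, so solutions exist.
By Bézout, 3418·(-607) + 3786·(548) = 2.
So 3418·(-607) ≡ 2 (mod 3786); multiply by 362: y ≡ -219734 (mod 1893).
Smallest nonnegative: y = -219734 mod 1893 = 1747.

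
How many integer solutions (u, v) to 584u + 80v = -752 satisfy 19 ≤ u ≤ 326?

gcd(584, 80) = 8.
By Bézout, 584×(-3) + 80×(22) = 8.
Particular solution: (2, -24).
General solution: u = 2 + 10t, v = -24 - 73t for integer t.
19 ≤ 2 + 10t ≤ 326 gives t ∈ [2, 32], which is 31 values.

31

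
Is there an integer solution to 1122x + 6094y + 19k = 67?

gcd(6094, 1122):
  6094 = 5·1122 + 484
  1122 = 2·484 + 154
  484 = 3·154 + 22
  154 = 7·22
so gcd(6094, 1122) = 22.
gcd(22, 19) = 1.
1 divides 67, so integer solutions exist.

yes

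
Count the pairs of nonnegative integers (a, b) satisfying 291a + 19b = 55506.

gcd(291, 19):
  291 = 15·19 + 6
  19 = 3·6 + 1
  6 = 6·1
so gcd(291, 19) = 1.
Back-substitute for Bézout coefficients:
  1 = 19 - 3·6
  ... = 291·(-3) + 19·(46)
Scale by 55506: one solution is (-166518, 2553276). Reduce a mod 19: (17, 2661).
General: a = 17 + 19t, b = 2661 - 291t.
a ≥ 0 ⇒ t ≥ 0; b ≥ 0 ⇒ t ≤ 9. So t ∈ [0, 9]: 10 solutions.

10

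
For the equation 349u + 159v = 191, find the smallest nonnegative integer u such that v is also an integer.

gcd(349, 159) = 1  (349 = 2×159 + 31, 159 = 5×31 + 4, 31 = 7×4 + 3, 4 = 1×3 + 1, 3 = 3×1).
1 divides 191, so solutions exist.
Back-substituting, 349×(-41) + 159×(90) = 1.
Scale by 191/1 = 191: (u₀, v₀) = (-7831, 17190).
General solution: u = -7831 + 159t, v = 17190 - 349t for integer t.
u ≥ 0: smallest is -7831 mod 159 = 119 (at t = 50), with v = -260.

119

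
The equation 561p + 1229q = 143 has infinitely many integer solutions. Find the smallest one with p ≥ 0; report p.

gcd(1229, 561):
  1229 = 2·561 + 107
  561 = 5·107 + 26
  107 = 4·26 + 3
  26 = 8·3 + 2
  3 = 1·2 + 1
  2 = 2·1
so gcd(1229, 561) = 1.
1 divides 143, so solutions exist.
Back-substitute for Bézout coefficients:
  1 = 3 - 1·2
  ... = 561·(-425) + 1229·(194)
Scale by 143/1 = 143: (p₀, q₀) = (-60775, 27742).
General solution: p = -60775 + 1229t, q = 27742 - 561t for integer t.
p ≥ 0: smallest is -60775 mod 1229 = 675 (at t = 50), with q = -308.

675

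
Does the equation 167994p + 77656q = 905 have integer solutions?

gcd(167994, 77656) = 34  (167994 = 2·77656 + 12682, 77656 = 6·12682 + 1564, 12682 = 8·1564 + 170, 1564 = 9·170 + 34, 170 = 5·34).
34 does not divide 905 (remainder 21), so no integer solutions.

no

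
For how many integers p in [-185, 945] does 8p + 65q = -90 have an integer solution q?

gcd(65, 8) = 1.
By Bézout, 8*(-8) + 65*(1) = 1.
Particular solution: (5, -2).
General solution: p = 5 + 65t, q = -2 - 8t for integer t.
-185 ≤ 5 + 65t ≤ 945 gives t ∈ [-2, 14], which is 17 values.

17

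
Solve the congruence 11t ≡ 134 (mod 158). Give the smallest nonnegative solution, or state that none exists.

84

gcd(158, 11):
  158 = 14×11 + 4
  11 = 2×4 + 3
  4 = 1×3 + 1
  3 = 3×1
so gcd(158, 11) = 1.
1 divides 134, so solutions exist.
Back-substitute for Bézout coefficients:
  1 = 4 - 1×3
  ... = 11×(-43) + 158×(3)
So 11×(-43) ≡ 1 (mod 158); multiply by 134: t ≡ -5762 (mod 158).
Smallest nonnegative: t = -5762 mod 158 = 84.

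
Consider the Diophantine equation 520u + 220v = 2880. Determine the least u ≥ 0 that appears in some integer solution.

gcd(520, 220):
  520 = 2·220 + 80
  220 = 2·80 + 60
  80 = 1·60 + 20
  60 = 3·20
so gcd(520, 220) = 20.
20 divides 2880, so solutions exist.
Back-substitute for Bézout coefficients:
  20 = 80 - 1·60
  ... = 520·(3) + 220·(-7)
Scale by 2880/20 = 144: (u₀, v₀) = (432, -1008).
General solution: u = 432 + 11t, v = -1008 - 26t for integer t.
u ≥ 0: smallest is 432 mod 11 = 3 (at t = -39), with v = 6.

3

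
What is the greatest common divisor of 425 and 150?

gcd(425, 150) = 25  (425 = 2·150 + 125, 150 = 1·125 + 25, 125 = 5·25).

25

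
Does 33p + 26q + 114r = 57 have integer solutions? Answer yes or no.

yes

gcd(33, 26) = 1.
gcd(1, 114) = 1.
1 divides 57, so integer solutions exist.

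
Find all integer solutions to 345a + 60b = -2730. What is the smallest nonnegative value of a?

2

gcd(345, 60) = 15.
15 divides -2730, so solutions exist.
By Bézout, 345·(-1) + 60·(6) = 15.
Scale by -2730/15 = -182: (a₀, b₀) = (182, -1092).
General solution: a = 182 + 4t, b = -1092 - 23t for integer t.
a ≥ 0: smallest is 182 mod 4 = 2 (at t = -45), with b = -57.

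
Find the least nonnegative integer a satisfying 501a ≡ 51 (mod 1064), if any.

599

gcd(1064, 501):
  1064 = 2·501 + 62
  501 = 8·62 + 5
  62 = 12·5 + 2
  5 = 2·2 + 1
  2 = 2·1
so gcd(1064, 501) = 1.
1 divides 51, so solutions exist.
Back-substitute for Bézout coefficients:
  1 = 5 - 2·2
  ... = 501·(429) + 1064·(-202)
So 501·(429) ≡ 1 (mod 1064); multiply by 51: a ≡ 21879 (mod 1064).
Smallest nonnegative: a = 21879 mod 1064 = 599.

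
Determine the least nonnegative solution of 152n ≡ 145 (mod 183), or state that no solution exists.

gcd(183, 152) = 1  (183 = 1×152 + 31, 152 = 4×31 + 28, 31 = 1×28 + 3, 28 = 9×3 + 1, 3 = 3×1).
1 divides 145, so solutions exist.
Back-substituting, 152×(59) + 183×(-49) = 1.
So 152×(59) ≡ 1 (mod 183); multiply by 145: n ≡ 8555 (mod 183).
Smallest nonnegative: n = 8555 mod 183 = 137.

137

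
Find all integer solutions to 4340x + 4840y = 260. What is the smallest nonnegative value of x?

135

gcd(4840, 4340) = 20.
20 divides 260, so solutions exist.
By Bézout, 4340·(29) + 4840·(-26) = 20.
Scale by 260/20 = 13: (x₀, y₀) = (377, -338).
General solution: x = 377 + 242t, y = -338 - 217t for integer t.
x ≥ 0: smallest is 377 mod 242 = 135 (at t = -1), with y = -121.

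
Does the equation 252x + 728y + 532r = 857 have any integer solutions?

gcd(728, 252) = 28  (728 = 2*252 + 224, 252 = 1*224 + 28, 224 = 8*28).
gcd(28, 532) = 28.
28 does not divide 857 (remainder 17), so no integer solutions.

no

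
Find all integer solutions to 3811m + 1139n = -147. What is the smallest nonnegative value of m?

gcd(3811, 1139):
  3811 = 3*1139 + 394
  1139 = 2*394 + 351
  394 = 1*351 + 43
  351 = 8*43 + 7
  43 = 6*7 + 1
  7 = 7*1
so gcd(3811, 1139) = 1.
1 divides -147, so solutions exist.
Back-substitute for Bézout coefficients:
  1 = 43 - 6*7
  ... = 3811*(159) + 1139*(-532)
Scale by -147/1 = -147: (m₀, n₀) = (-23373, 78204).
General solution: m = -23373 + 1139t, n = 78204 - 3811t for integer t.
m ≥ 0: smallest is -23373 mod 1139 = 546 (at t = 21), with n = -1827.

546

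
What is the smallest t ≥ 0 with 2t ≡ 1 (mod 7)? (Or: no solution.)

4

gcd(7, 2):
  7 = 3*2 + 1
  2 = 2*1
so gcd(7, 2) = 1.
1 divides 1, so solutions exist.
Back-substitute for Bézout coefficients:
  1 = 7 - 3*2
  ... = 2*(-3) + 7*(1)
So 2*(-3) ≡ 1 (mod 7); multiply by 1: t ≡ -3 (mod 7).
Smallest nonnegative: t = -3 mod 7 = 4.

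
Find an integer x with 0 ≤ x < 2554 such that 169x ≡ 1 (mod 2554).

1209

gcd(2554, 169):
  2554 = 15·169 + 19
  169 = 8·19 + 17
  19 = 1·17 + 2
  17 = 8·2 + 1
  2 = 2·1
so gcd(2554, 169) = 1.
Back-substitute for Bézout coefficients:
  1 = 17 - 8·2
  ... = 169·(1209) + 2554·(-80)
So 169·1209 ≡ 1 (mod 2554), and 1209 mod 2554 = 1209.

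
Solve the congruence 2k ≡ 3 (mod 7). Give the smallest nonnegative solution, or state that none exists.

gcd(7, 2) = 1.
1 divides 3, so solutions exist.
By Bézout, 2×(-3) + 7×(1) = 1.
So 2×(-3) ≡ 1 (mod 7); multiply by 3: k ≡ -9 (mod 7).
Smallest nonnegative: k = -9 mod 7 = 5.

5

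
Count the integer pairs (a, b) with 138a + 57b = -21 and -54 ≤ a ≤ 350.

21

gcd(138, 57) = 3.
By Bézout, 138*(-7) + 57*(17) = 3.
Particular solution: (11, -27).
General solution: a = 11 + 19t, b = -27 - 46t for integer t.
-54 ≤ 11 + 19t ≤ 350 gives t ∈ [-3, 17], which is 21 values.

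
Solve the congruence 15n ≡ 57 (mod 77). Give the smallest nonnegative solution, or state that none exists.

gcd(77, 15):
  77 = 5·15 + 2
  15 = 7·2 + 1
  2 = 2·1
so gcd(77, 15) = 1.
1 divides 57, so solutions exist.
Back-substitute for Bézout coefficients:
  1 = 15 - 7·2
  ... = 15·(36) + 77·(-7)
So 15·(36) ≡ 1 (mod 77); multiply by 57: n ≡ 2052 (mod 77).
Smallest nonnegative: n = 2052 mod 77 = 50.

50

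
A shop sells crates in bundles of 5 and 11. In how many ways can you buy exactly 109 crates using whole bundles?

2

Need nonnegative integers with 5j + 11k = 109.
gcd(5, 11) = 1, and 5·(-2) + 11·(1) = 1.
So (j₀, k₀) = (-218, 109); general j = -218 + 11t, k = 109 - 5t.
j ≥ 0 ⇒ t ≥ 20; k ≥ 0 ⇒ t ≤ 21. That's 2 values of t.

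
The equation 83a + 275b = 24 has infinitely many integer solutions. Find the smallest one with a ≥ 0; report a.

103

gcd(275, 83):
  275 = 3·83 + 26
  83 = 3·26 + 5
  26 = 5·5 + 1
  5 = 5·1
so gcd(275, 83) = 1.
1 divides 24, so solutions exist.
Back-substitute for Bézout coefficients:
  1 = 26 - 5·5
  ... = 83·(-53) + 275·(16)
Scale by 24/1 = 24: (a₀, b₀) = (-1272, 384).
General solution: a = -1272 + 275t, b = 384 - 83t for integer t.
a ≥ 0: smallest is -1272 mod 275 = 103 (at t = 5), with b = -31.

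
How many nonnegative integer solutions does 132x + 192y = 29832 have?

gcd(192, 132) = 12.
By Bézout, 132·(3) + 192·(-2) = 12.
One solution: (2, 154).
General: x = 2 + 16t, y = 154 - 11t.
x ≥ 0 ⇒ t ≥ 0; y ≥ 0 ⇒ t ≤ 14. So t ∈ [0, 14]: 15 solutions.

15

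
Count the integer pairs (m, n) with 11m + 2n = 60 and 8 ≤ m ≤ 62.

28

gcd(11, 2) = 1  (11 = 5×2 + 1, 2 = 2×1).
Back-substituting, 11×(1) + 2×(-5) = 1.
Scale by 60: particular solution (60, -300); reduce m mod 2: (0, 30).
General solution: m = 0 + 2t, n = 30 - 11t for integer t.
8 ≤ 0 + 2t ≤ 62 gives t ∈ [4, 31], which is 28 values.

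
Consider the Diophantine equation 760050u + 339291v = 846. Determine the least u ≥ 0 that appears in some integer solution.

11403

gcd(760050, 339291):
  760050 = 2×339291 + 81468
  339291 = 4×81468 + 13419
  81468 = 6×13419 + 954
  13419 = 14×954 + 63
  954 = 15×63 + 9
  63 = 7×9
so gcd(760050, 339291) = 9.
9 divides 846, so solutions exist.
Back-substitute for Bézout coefficients:
  9 = 954 - 15×63
  ... = 760050×(5335) + 339291×(-11951)
Scale by 846/9 = 94: (u₀, v₀) = (501490, -1123394).
General solution: u = 501490 + 37699t, v = -1123394 - 84450t for integer t.
u ≥ 0: smallest is 501490 mod 37699 = 11403 (at t = -13), with v = -25544.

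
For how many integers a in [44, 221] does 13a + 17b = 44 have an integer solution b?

gcd(17, 13) = 1.
By Bézout, 13×(4) + 17×(-3) = 1.
Particular solution: (6, -2).
General solution: a = 6 + 17t, b = -2 - 13t for integer t.
44 ≤ 6 + 17t ≤ 221 gives t ∈ [3, 12], which is 10 values.

10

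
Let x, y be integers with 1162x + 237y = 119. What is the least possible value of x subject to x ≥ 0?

170

gcd(1162, 237):
  1162 = 4·237 + 214
  237 = 1·214 + 23
  214 = 9·23 + 7
  23 = 3·7 + 2
  7 = 3·2 + 1
  2 = 2·1
so gcd(1162, 237) = 1.
1 divides 119, so solutions exist.
Back-substitute for Bézout coefficients:
  1 = 7 - 3·2
  ... = 1162·(103) + 237·(-505)
Scale by 119/1 = 119: (x₀, y₀) = (12257, -60095).
General solution: x = 12257 + 237t, y = -60095 - 1162t for integer t.
x ≥ 0: smallest is 12257 mod 237 = 170 (at t = -51), with y = -833.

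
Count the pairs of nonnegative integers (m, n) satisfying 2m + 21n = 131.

gcd(21, 2):
  21 = 10·2 + 1
  2 = 2·1
so gcd(21, 2) = 1.
Back-substitute for Bézout coefficients:
  1 = 21 - 10·2
  ... = 2·(-10) + 21·(1)
Scale by 131: one solution is (-1310, 131). Reduce m mod 21: (13, 5).
General: m = 13 + 21t, n = 5 - 2t.
m ≥ 0 ⇒ t ≥ 0; n ≥ 0 ⇒ t ≤ 2. So t ∈ [0, 2]: 3 solutions.

3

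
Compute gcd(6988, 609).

gcd(6988, 609) = 1  (6988 = 11×609 + 289, 609 = 2×289 + 31, 289 = 9×31 + 10, 31 = 3×10 + 1, 10 = 10×1).

1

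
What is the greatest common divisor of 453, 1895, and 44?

1

gcd(1895, 453):
  1895 = 4×453 + 83
  453 = 5×83 + 38
  83 = 2×38 + 7
  38 = 5×7 + 3
  7 = 2×3 + 1
  3 = 3×1
so gcd(1895, 453) = 1.
gcd(1, 44) = 1.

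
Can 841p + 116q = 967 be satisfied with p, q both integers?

gcd(841, 116):
  841 = 7×116 + 29
  116 = 4×29
so gcd(841, 116) = 29.
29 does not divide 967 (remainder 10), so no integer solutions.

no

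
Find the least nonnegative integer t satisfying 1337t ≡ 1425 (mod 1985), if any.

gcd(1985, 1337) = 1.
1 divides 1425, so solutions exist.
By Bézout, 1337*(-242) + 1985*(163) = 1.
So 1337*(-242) ≡ 1 (mod 1985); multiply by 1425: t ≡ -344850 (mod 1985).
Smallest nonnegative: t = -344850 mod 1985 = 540.

540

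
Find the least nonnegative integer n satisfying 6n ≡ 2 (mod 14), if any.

gcd(14, 6) = 2.
2 divides 2, so solutions exist.
By Bézout, 6*(-2) + 14*(1) = 2.
So 6*(-2) ≡ 2 (mod 14); multiply by 1: n ≡ -2 (mod 7).
Smallest nonnegative: n = -2 mod 7 = 5.

5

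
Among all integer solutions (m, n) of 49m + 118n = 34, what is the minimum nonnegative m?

gcd(118, 49) = 1.
1 divides 34, so solutions exist.
By Bézout, 49·(53) + 118·(-22) = 1.
Scale by 34/1 = 34: (m₀, n₀) = (1802, -748).
General solution: m = 1802 + 118t, n = -748 - 49t for integer t.
m ≥ 0: smallest is 1802 mod 118 = 32 (at t = -15), with n = -13.

32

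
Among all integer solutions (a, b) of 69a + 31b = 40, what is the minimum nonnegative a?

gcd(69, 31) = 1.
1 divides 40, so solutions exist.
By Bézout, 69×(9) + 31×(-20) = 1.
Scale by 40/1 = 40: (a₀, b₀) = (360, -800).
General solution: a = 360 + 31t, b = -800 - 69t for integer t.
a ≥ 0: smallest is 360 mod 31 = 19 (at t = -11), with b = -41.

19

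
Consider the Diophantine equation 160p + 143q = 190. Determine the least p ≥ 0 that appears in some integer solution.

28

gcd(160, 143) = 1.
1 divides 190, so solutions exist.
By Bézout, 160*(-42) + 143*(47) = 1.
Scale by 190/1 = 190: (p₀, q₀) = (-7980, 8930).
General solution: p = -7980 + 143t, q = 8930 - 160t for integer t.
p ≥ 0: smallest is -7980 mod 143 = 28 (at t = 56), with q = -30.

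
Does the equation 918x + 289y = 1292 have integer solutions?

yes

gcd(918, 289) = 17  (918 = 3·289 + 51, 289 = 5·51 + 34, 51 = 1·34 + 17, 34 = 2·17).
17 divides 1292, so integer solutions exist.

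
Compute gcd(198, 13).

gcd(198, 13):
  198 = 15·13 + 3
  13 = 4·3 + 1
  3 = 3·1
so gcd(198, 13) = 1.

1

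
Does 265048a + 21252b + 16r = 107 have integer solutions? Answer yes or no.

gcd(265048, 21252):
  265048 = 12·21252 + 10024
  21252 = 2·10024 + 1204
  10024 = 8·1204 + 392
  1204 = 3·392 + 28
  392 = 14·28
so gcd(265048, 21252) = 28.
gcd(28, 16) = 4.
4 does not divide 107 (remainder 3), so no integer solutions.

no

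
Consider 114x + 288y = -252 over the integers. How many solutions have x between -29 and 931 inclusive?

gcd(288, 114):
  288 = 2·114 + 60
  114 = 1·60 + 54
  60 = 1·54 + 6
  54 = 9·6
so gcd(288, 114) = 6.
Back-substitute for Bézout coefficients:
  6 = 60 - 1·54
  ... = 114·(-5) + 288·(2)
Scale by -42: particular solution (210, -84); reduce x mod 48: (18, -8).
General solution: x = 18 + 48t, y = -8 - 19t for integer t.
-29 ≤ 18 + 48t ≤ 931 gives t ∈ [0, 19], which is 20 values.

20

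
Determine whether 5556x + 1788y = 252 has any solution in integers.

yes

gcd(5556, 1788) = 12  (5556 = 3*1788 + 192, 1788 = 9*192 + 60, 192 = 3*60 + 12, 60 = 5*12).
12 divides 252, so integer solutions exist.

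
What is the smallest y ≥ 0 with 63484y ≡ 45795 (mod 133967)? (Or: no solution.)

gcd(133967, 63484) = 1  (133967 = 2×63484 + 6999, 63484 = 9×6999 + 493, 6999 = 14×493 + 97, 493 = 5×97 + 8, 97 = 12×8 + 1, 8 = 8×1).
1 divides 45795, so solutions exist.
Back-substituting, 63484×(-16576) + 133967×(7855) = 1.
So 63484×(-16576) ≡ 1 (mod 133967); multiply by 45795: y ≡ -759097920 (mod 133967).
Smallest nonnegative: y = -759097920 mod 133967 = 93069.

93069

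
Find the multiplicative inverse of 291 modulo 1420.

771

gcd(1420, 291) = 1.
By Bézout, 291×(-649) + 1420×(133) = 1.
So 291×-649 ≡ 1 (mod 1420), and -649 mod 1420 = 771.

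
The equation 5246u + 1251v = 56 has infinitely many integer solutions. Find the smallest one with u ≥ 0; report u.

gcd(5246, 1251):
  5246 = 4·1251 + 242
  1251 = 5·242 + 41
  242 = 5·41 + 37
  41 = 1·37 + 4
  37 = 9·4 + 1
  4 = 4·1
so gcd(5246, 1251) = 1.
1 divides 56, so solutions exist.
Back-substitute for Bézout coefficients:
  1 = 37 - 9·4
  ... = 5246·(305) + 1251·(-1279)
Scale by 56/1 = 56: (u₀, v₀) = (17080, -71624).
General solution: u = 17080 + 1251t, v = -71624 - 5246t for integer t.
u ≥ 0: smallest is 17080 mod 1251 = 817 (at t = -13), with v = -3426.

817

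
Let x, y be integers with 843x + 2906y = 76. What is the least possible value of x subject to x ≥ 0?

1410

gcd(2906, 843):
  2906 = 3*843 + 377
  843 = 2*377 + 89
  377 = 4*89 + 21
  89 = 4*21 + 5
  21 = 4*5 + 1
  5 = 5*1
so gcd(2906, 843) = 1.
1 divides 76, so solutions exist.
Back-substitute for Bézout coefficients:
  1 = 21 - 4*5
  ... = 843*(-555) + 2906*(161)
Scale by 76/1 = 76: (x₀, y₀) = (-42180, 12236).
General solution: x = -42180 + 2906t, y = 12236 - 843t for integer t.
x ≥ 0: smallest is -42180 mod 2906 = 1410 (at t = 15), with y = -409.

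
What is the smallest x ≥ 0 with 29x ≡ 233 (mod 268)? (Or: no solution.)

45

gcd(268, 29) = 1.
1 divides 233, so solutions exist.
By Bézout, 29·(37) + 268·(-4) = 1.
So 29·(37) ≡ 1 (mod 268); multiply by 233: x ≡ 8621 (mod 268).
Smallest nonnegative: x = 8621 mod 268 = 45.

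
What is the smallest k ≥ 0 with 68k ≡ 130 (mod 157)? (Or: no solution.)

gcd(157, 68):
  157 = 2×68 + 21
  68 = 3×21 + 5
  21 = 4×5 + 1
  5 = 5×1
so gcd(157, 68) = 1.
1 divides 130, so solutions exist.
Back-substitute for Bézout coefficients:
  1 = 21 - 4×5
  ... = 68×(-30) + 157×(13)
So 68×(-30) ≡ 1 (mod 157); multiply by 130: k ≡ -3900 (mod 157).
Smallest nonnegative: k = -3900 mod 157 = 25.

25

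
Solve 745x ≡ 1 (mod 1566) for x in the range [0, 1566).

gcd(1566, 745) = 1.
By Bézout, 745·(103) + 1566·(-49) = 1.
So 745·103 ≡ 1 (mod 1566), and 103 mod 1566 = 103.

103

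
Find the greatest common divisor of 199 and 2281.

1

gcd(2281, 199) = 1  (2281 = 11·199 + 92, 199 = 2·92 + 15, 92 = 6·15 + 2, 15 = 7·2 + 1, 2 = 2·1).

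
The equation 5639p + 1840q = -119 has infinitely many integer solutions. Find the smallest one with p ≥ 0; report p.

gcd(5639, 1840):
  5639 = 3*1840 + 119
  1840 = 15*119 + 55
  119 = 2*55 + 9
  55 = 6*9 + 1
  9 = 9*1
so gcd(5639, 1840) = 1.
1 divides -119, so solutions exist.
Back-substitute for Bézout coefficients:
  1 = 55 - 6*9
  ... = 5639*(-201) + 1840*(616)
Scale by -119/1 = -119: (p₀, q₀) = (23919, -73304).
General solution: p = 23919 + 1840t, q = -73304 - 5639t for integer t.
p ≥ 0: smallest is 23919 mod 1840 = 1839 (at t = -12), with q = -5636.

1839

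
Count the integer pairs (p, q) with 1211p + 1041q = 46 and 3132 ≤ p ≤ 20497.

17

gcd(1211, 1041):
  1211 = 1*1041 + 170
  1041 = 6*170 + 21
  170 = 8*21 + 2
  21 = 10*2 + 1
  2 = 2*1
so gcd(1211, 1041) = 1.
Back-substitute for Bézout coefficients:
  1 = 21 - 10*2
  ... = 1211*(-496) + 1041*(577)
Scale by 46: particular solution (-22816, 26542); reduce p mod 1041: (86, -100).
General solution: p = 86 + 1041t, q = -100 - 1211t for integer t.
3132 ≤ 86 + 1041t ≤ 20497 gives t ∈ [3, 19], which is 17 values.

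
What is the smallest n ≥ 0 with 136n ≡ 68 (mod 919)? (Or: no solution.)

460

gcd(919, 136) = 1.
1 divides 68, so solutions exist.
By Bézout, 136·(223) + 919·(-33) = 1.
So 136·(223) ≡ 1 (mod 919); multiply by 68: n ≡ 15164 (mod 919).
Smallest nonnegative: n = 15164 mod 919 = 460.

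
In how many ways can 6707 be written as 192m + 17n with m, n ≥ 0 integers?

gcd(192, 17) = 1.
By Bézout, 192*(7) + 17*(-79) = 1.
One solution: (12, 259).
General: m = 12 + 17t, n = 259 - 192t.
m ≥ 0 ⇒ t ≥ 0; n ≥ 0 ⇒ t ≤ 1. So t ∈ [0, 1]: 2 solutions.

2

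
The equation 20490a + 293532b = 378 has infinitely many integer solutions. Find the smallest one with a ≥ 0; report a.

17993

gcd(293532, 20490):
  293532 = 14×20490 + 6672
  20490 = 3×6672 + 474
  6672 = 14×474 + 36
  474 = 13×36 + 6
  36 = 6×6
so gcd(293532, 20490) = 6.
6 divides 378, so solutions exist.
Back-substitute for Bézout coefficients:
  6 = 474 - 13×36
  ... = 20490×(8051) + 293532×(-562)
Scale by 378/6 = 63: (a₀, b₀) = (507213, -35406).
General solution: a = 507213 + 48922t, b = -35406 - 3415t for integer t.
a ≥ 0: smallest is 507213 mod 48922 = 17993 (at t = -10), with b = -1256.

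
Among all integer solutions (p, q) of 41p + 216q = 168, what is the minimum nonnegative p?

120

gcd(216, 41) = 1.
1 divides 168, so solutions exist.
By Bézout, 41*(-79) + 216*(15) = 1.
Scale by 168/1 = 168: (p₀, q₀) = (-13272, 2520).
General solution: p = -13272 + 216t, q = 2520 - 41t for integer t.
p ≥ 0: smallest is -13272 mod 216 = 120 (at t = 62), with q = -22.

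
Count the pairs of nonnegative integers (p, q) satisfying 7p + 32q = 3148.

gcd(32, 7):
  32 = 4×7 + 4
  7 = 1×4 + 3
  4 = 1×3 + 1
  3 = 3×1
so gcd(32, 7) = 1.
Back-substitute for Bézout coefficients:
  1 = 4 - 1×3
  ... = 7×(-9) + 32×(2)
Scale by 3148: one solution is (-28332, 6296). Reduce p mod 32: (20, 94).
General: p = 20 + 32t, q = 94 - 7t.
p ≥ 0 ⇒ t ≥ 0; q ≥ 0 ⇒ t ≤ 13. So t ∈ [0, 13]: 14 solutions.

14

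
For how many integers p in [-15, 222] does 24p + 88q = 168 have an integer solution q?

22

gcd(88, 24) = 8.
By Bézout, 24·(4) + 88·(-1) = 8.
Particular solution: (7, 0).
General solution: p = 7 + 11t, q = 0 - 3t for integer t.
-15 ≤ 7 + 11t ≤ 222 gives t ∈ [-2, 19], which is 22 values.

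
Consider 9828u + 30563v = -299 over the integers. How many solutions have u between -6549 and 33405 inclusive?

gcd(30563, 9828) = 13.
By Bézout, 9828*(1048) + 30563*(-337) = 13.
Particular solution: (1757, -565).
General solution: u = 1757 + 2351t, v = -565 - 756t for integer t.
-6549 ≤ 1757 + 2351t ≤ 33405 gives t ∈ [-3, 13], which is 17 values.

17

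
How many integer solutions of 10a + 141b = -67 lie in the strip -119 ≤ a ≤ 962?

8

gcd(141, 10) = 1  (141 = 14*10 + 1, 10 = 10*1).
Back-substituting, 10*(-14) + 141*(1) = 1.
Scale by -67: particular solution (938, -67); reduce a mod 141: (92, -7).
General solution: a = 92 + 141t, b = -7 - 10t for integer t.
-119 ≤ 92 + 141t ≤ 962 gives t ∈ [-1, 6], which is 8 values.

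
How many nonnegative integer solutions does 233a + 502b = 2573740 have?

22

gcd(502, 233) = 1.
By Bézout, 233×(237) + 502×(-110) = 1.
One solution: (196, 5036).
General: a = 196 + 502t, b = 5036 - 233t.
a ≥ 0 ⇒ t ≥ 0; b ≥ 0 ⇒ t ≤ 21. So t ∈ [0, 21]: 22 solutions.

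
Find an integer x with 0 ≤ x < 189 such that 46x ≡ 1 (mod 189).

gcd(189, 46):
  189 = 4×46 + 5
  46 = 9×5 + 1
  5 = 5×1
so gcd(189, 46) = 1.
Back-substitute for Bézout coefficients:
  1 = 46 - 9×5
  ... = 46×(37) + 189×(-9)
So 46×37 ≡ 1 (mod 189), and 37 mod 189 = 37.

37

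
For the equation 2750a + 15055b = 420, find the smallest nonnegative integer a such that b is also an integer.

33

gcd(15055, 2750):
  15055 = 5·2750 + 1305
  2750 = 2·1305 + 140
  1305 = 9·140 + 45
  140 = 3·45 + 5
  45 = 9·5
so gcd(15055, 2750) = 5.
5 divides 420, so solutions exist.
Back-substitute for Bézout coefficients:
  5 = 140 - 3·45
  ... = 2750·(323) + 15055·(-59)
Scale by 420/5 = 84: (a₀, b₀) = (27132, -4956).
General solution: a = 27132 + 3011t, b = -4956 - 550t for integer t.
a ≥ 0: smallest is 27132 mod 3011 = 33 (at t = -9), with b = -6.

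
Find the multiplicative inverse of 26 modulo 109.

gcd(109, 26) = 1.
By Bézout, 26×(21) + 109×(-5) = 1.
So 26×21 ≡ 1 (mod 109), and 21 mod 109 = 21.

21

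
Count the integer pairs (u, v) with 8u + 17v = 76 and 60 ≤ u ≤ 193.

8

gcd(17, 8) = 1.
By Bézout, 8·(-2) + 17·(1) = 1.
Particular solution: (1, 4).
General solution: u = 1 + 17t, v = 4 - 8t for integer t.
60 ≤ 1 + 17t ≤ 193 gives t ∈ [4, 11], which is 8 values.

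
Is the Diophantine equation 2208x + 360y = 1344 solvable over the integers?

yes

gcd(2208, 360) = 24  (2208 = 6×360 + 48, 360 = 7×48 + 24, 48 = 2×24).
24 divides 1344, so integer solutions exist.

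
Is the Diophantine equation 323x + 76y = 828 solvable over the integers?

no

gcd(323, 76) = 19.
19 does not divide 828 (remainder 11), so no integer solutions.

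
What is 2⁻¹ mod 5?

gcd(5, 2) = 1.
By Bézout, 2×(-2) + 5×(1) = 1.
So 2×-2 ≡ 1 (mod 5), and -2 mod 5 = 3.

3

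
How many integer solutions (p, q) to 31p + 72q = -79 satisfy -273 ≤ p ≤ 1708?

gcd(72, 31):
  72 = 2×31 + 10
  31 = 3×10 + 1
  10 = 10×1
so gcd(72, 31) = 1.
Back-substitute for Bézout coefficients:
  1 = 31 - 3×10
  ... = 31×(7) + 72×(-3)
Scale by -79: particular solution (-553, 237); reduce p mod 72: (23, -11).
General solution: p = 23 + 72t, q = -11 - 31t for integer t.
-273 ≤ 23 + 72t ≤ 1708 gives t ∈ [-4, 23], which is 28 values.

28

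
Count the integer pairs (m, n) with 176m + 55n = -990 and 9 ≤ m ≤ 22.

3

gcd(176, 55):
  176 = 3*55 + 11
  55 = 5*11
so gcd(176, 55) = 11.
Back-substitute for Bézout coefficients:
  11 = 176 - 3*55
  ... = 176*(1) + 55*(-3)
Scale by -90: particular solution (-90, 270); reduce m mod 5: (0, -18).
General solution: m = 0 + 5t, n = -18 - 16t for integer t.
9 ≤ 0 + 5t ≤ 22 gives t ∈ [2, 4], which is 3 values.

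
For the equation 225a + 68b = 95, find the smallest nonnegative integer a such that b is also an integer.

gcd(225, 68) = 1.
1 divides 95, so solutions exist.
By Bézout, 225*(13) + 68*(-43) = 1.
Scale by 95/1 = 95: (a₀, b₀) = (1235, -4085).
General solution: a = 1235 + 68t, b = -4085 - 225t for integer t.
a ≥ 0: smallest is 1235 mod 68 = 11 (at t = -18), with b = -35.

11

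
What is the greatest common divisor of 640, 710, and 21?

1

gcd(710, 640) = 10.
gcd(10, 21) = 1.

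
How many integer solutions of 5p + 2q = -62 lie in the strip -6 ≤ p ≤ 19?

13

gcd(5, 2):
  5 = 2·2 + 1
  2 = 2·1
so gcd(5, 2) = 1.
Back-substitute for Bézout coefficients:
  1 = 5 - 2·2
  ... = 5·(1) + 2·(-2)
Scale by -62: particular solution (-62, 124); reduce p mod 2: (0, -31).
General solution: p = 0 + 2t, q = -31 - 5t for integer t.
-6 ≤ 0 + 2t ≤ 19 gives t ∈ [-3, 9], which is 13 values.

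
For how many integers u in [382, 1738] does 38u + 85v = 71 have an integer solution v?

gcd(85, 38) = 1  (85 = 2*38 + 9, 38 = 4*9 + 2, 9 = 4*2 + 1, 2 = 2*1).
Back-substituting, 38*(-38) + 85*(17) = 1.
Scale by 71: particular solution (-2698, 1207); reduce u mod 85: (22, -9).
General solution: u = 22 + 85t, v = -9 - 38t for integer t.
382 ≤ 22 + 85t ≤ 1738 gives t ∈ [5, 20], which is 16 values.

16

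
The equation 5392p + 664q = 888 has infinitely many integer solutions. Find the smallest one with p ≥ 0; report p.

36

gcd(5392, 664) = 8  (5392 = 8×664 + 80, 664 = 8×80 + 24, 80 = 3×24 + 8, 24 = 3×8).
8 divides 888, so solutions exist.
Back-substituting, 5392×(25) + 664×(-203) = 8.
Scale by 888/8 = 111: (p₀, q₀) = (2775, -22533).
General solution: p = 2775 + 83t, q = -22533 - 674t for integer t.
p ≥ 0: smallest is 2775 mod 83 = 36 (at t = -33), with q = -291.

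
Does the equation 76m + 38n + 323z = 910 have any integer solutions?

no

gcd(76, 38) = 38  (76 = 2·38).
gcd(38, 323) = 19.
19 does not divide 910 (remainder 17), so no integer solutions.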